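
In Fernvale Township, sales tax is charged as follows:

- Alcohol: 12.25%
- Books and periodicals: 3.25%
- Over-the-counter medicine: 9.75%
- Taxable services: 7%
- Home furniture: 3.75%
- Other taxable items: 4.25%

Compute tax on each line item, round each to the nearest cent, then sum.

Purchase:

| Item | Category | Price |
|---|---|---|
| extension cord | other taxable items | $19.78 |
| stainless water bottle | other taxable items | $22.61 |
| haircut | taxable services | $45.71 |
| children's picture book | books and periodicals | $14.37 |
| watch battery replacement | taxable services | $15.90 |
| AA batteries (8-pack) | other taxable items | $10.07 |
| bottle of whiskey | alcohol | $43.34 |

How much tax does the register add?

Extension cord $19.78: other taxable items → 4.25% → $0.84
Stainless water bottle $22.61: other taxable items → 4.25% → $0.96
Haircut $45.71: taxable services → 7% → $3.20
Children's picture book $14.37: books and periodicals → 3.25% → $0.47
Watch battery replacement $15.90: taxable services → 7% → $1.11
AA batteries (8-pack) $10.07: other taxable items → 4.25% → $0.43
Bottle of whiskey $43.34: alcohol → 12.25% → $5.31
Total tax = $0.84 + $0.96 + $3.20 + $0.47 + $1.11 + $0.43 + $5.31 = $12.32

$12.32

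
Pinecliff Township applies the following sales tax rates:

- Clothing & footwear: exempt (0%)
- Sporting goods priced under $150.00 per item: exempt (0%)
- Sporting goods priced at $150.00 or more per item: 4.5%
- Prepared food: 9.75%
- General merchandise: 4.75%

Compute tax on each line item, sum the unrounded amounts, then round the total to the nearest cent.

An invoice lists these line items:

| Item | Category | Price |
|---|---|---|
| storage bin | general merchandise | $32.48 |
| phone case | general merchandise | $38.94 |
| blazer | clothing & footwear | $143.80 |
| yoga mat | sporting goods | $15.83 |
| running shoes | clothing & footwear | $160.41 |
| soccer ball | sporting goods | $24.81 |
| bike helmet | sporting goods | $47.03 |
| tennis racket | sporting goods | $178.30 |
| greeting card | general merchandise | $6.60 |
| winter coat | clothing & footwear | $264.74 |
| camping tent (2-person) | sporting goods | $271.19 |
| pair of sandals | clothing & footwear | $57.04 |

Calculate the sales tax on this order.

$23.93

Storage bin $32.48: general merchandise → 4.75% → $1.5428
Phone case $38.94: general merchandise → 4.75% → $1.84965
Blazer $143.80: clothing & footwear → 0% → $0.00
Yoga mat $15.83: sporting goods, under $150.00 → 0% → $0.00
Running shoes $160.41: clothing & footwear → 0% → $0.00
Soccer ball $24.81: sporting goods, under $150.00 → 0% → $0.00
Bike helmet $47.03: sporting goods, under $150.00 → 0% → $0.00
Tennis racket $178.30: sporting goods, $150.00 or more → 4.5% → $8.0235
Greeting card $6.60: general merchandise → 4.75% → $0.3135
Winter coat $264.74: clothing & footwear → 0% → $0.00
Camping tent (2-person) $271.19: sporting goods, $150.00 or more → 4.5% → $12.20355
Pair of sandals $57.04: clothing & footwear → 0% → $0.00
Unrounded tax sum = $23.933 → $23.93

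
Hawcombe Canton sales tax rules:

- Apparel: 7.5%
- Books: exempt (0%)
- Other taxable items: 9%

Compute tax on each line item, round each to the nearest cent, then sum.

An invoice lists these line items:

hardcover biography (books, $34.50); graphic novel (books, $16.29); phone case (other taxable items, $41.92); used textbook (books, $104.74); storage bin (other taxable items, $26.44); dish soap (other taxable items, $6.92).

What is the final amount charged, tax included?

$237.58

Hardcover biography $34.50: books → 0% → $0.00
Graphic novel $16.29: books → 0% → $0.00
Phone case $41.92: other taxable items → 9% → $3.77
Used textbook $104.74: books → 0% → $0.00
Storage bin $26.44: other taxable items → 9% → $2.38
Dish soap $6.92: other taxable items → 9% → $0.62
Subtotal = $230.81; tax = $6.77; total due = $237.58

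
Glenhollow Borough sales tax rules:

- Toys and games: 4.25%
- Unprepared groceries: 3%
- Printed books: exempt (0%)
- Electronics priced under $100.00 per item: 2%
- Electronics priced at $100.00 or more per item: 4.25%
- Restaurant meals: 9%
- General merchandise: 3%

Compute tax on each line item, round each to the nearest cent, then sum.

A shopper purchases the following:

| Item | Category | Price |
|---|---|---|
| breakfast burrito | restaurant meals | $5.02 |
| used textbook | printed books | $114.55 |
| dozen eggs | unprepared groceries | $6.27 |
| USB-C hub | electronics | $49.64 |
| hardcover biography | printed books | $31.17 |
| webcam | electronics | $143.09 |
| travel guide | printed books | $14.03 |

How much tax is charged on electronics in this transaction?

$7.07

USB-C hub $49.64: electronics, under $100.00 → 2% → $0.99
Webcam $143.09: electronics, $100.00 or more → 4.25% → $6.08
Tax on electronics = $0.99 + $6.08 = $7.07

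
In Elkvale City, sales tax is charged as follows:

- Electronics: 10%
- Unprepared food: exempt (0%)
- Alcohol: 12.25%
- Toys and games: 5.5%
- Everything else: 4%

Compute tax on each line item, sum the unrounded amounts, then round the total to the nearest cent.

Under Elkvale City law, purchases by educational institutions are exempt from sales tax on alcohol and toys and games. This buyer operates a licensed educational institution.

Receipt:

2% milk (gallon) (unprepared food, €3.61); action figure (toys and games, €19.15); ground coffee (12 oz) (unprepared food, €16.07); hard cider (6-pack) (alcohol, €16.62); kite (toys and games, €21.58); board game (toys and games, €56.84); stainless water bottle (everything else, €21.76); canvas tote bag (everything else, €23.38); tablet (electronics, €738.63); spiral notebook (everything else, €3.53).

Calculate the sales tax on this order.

€75.81

2% milk (gallon) €3.61: unprepared food → 0% → €0.00
Action figure €19.15: toys and games, buyer-exempt → 0% → €0.00
Ground coffee (12 oz) €16.07: unprepared food → 0% → €0.00
Hard cider (6-pack) €16.62: alcohol, buyer-exempt → 0% → €0.00
Kite €21.58: toys and games, buyer-exempt → 0% → €0.00
Board game €56.84: toys and games, buyer-exempt → 0% → €0.00
Stainless water bottle €21.76: everything else → 4% → €0.8704
Canvas tote bag €23.38: everything else → 4% → €0.9352
Tablet €738.63: electronics → 10% → €73.863
Spiral notebook €3.53: everything else → 4% → €0.1412
Unrounded tax sum = €75.8098 → €75.81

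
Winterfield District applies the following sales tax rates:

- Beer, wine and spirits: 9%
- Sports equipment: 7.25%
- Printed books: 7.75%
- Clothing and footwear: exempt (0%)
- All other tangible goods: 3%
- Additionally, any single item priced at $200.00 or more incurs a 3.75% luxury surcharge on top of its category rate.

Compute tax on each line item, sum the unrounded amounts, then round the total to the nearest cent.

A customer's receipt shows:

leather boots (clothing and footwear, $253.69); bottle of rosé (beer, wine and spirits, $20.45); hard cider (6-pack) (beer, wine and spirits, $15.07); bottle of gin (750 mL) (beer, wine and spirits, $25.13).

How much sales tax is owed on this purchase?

Leather boots $253.69: clothing and footwear → 0% + 3.75% surcharge = 3.75% → $9.513375
Bottle of rosé $20.45: beer, wine and spirits → 9% → $1.8405
Hard cider (6-pack) $15.07: beer, wine and spirits → 9% → $1.3563
Bottle of gin (750 mL) $25.13: beer, wine and spirits → 9% → $2.2617
Unrounded tax sum = $14.971875 → $14.97

$14.97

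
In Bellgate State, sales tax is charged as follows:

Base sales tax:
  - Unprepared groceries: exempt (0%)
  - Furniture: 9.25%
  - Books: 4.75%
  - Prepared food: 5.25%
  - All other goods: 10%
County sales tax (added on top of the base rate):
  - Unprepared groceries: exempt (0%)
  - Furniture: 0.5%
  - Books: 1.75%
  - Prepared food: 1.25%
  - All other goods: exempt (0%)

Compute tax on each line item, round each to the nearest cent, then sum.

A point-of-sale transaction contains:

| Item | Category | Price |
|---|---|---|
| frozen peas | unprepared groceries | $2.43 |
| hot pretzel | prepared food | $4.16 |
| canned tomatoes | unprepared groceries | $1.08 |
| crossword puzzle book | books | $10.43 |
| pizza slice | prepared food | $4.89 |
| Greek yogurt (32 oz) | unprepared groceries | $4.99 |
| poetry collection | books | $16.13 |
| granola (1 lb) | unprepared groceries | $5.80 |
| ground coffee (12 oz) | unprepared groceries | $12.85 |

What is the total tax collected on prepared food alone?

$0.59

Hot pretzel $4.16: prepared food → 5.25% + 1.25% county = 6.5% → $0.27
Pizza slice $4.89: prepared food → 5.25% + 1.25% county = 6.5% → $0.32
Tax on prepared food = $0.27 + $0.32 = $0.59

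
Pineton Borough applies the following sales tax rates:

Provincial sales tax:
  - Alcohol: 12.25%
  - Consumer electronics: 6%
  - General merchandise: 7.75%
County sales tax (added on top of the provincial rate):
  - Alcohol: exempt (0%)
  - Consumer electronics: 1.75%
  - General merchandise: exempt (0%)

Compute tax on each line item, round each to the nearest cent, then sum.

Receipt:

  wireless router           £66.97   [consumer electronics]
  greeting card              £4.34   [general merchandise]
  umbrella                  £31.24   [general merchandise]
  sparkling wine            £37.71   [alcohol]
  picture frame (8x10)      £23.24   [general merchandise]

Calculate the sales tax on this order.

Wireless router £66.97: consumer electronics → 6% + 1.75% county = 7.75% → £5.19
Greeting card £4.34: general merchandise → 7.75% + 0% county = 7.75% → £0.34
Umbrella £31.24: general merchandise → 7.75% + 0% county = 7.75% → £2.42
Sparkling wine £37.71: alcohol → 12.25% + 0% county = 12.25% → £4.62
Picture frame (8x10) £23.24: general merchandise → 7.75% + 0% county = 7.75% → £1.80
Total tax = £5.19 + £0.34 + £2.42 + £4.62 + £1.80 = £14.37

£14.37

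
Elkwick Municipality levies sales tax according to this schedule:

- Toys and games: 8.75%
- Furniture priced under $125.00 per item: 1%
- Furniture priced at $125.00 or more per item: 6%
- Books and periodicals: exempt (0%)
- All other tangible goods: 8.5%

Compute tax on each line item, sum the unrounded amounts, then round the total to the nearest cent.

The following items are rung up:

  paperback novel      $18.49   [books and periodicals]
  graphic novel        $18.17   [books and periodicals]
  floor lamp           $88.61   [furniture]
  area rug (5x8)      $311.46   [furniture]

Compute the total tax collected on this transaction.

$19.57

Paperback novel $18.49: books and periodicals → 0% → $0.00
Graphic novel $18.17: books and periodicals → 0% → $0.00
Floor lamp $88.61: furniture, under $125.00 → 1% → $0.8861
Area rug (5x8) $311.46: furniture, $125.00 or more → 6% → $18.6876
Unrounded tax sum = $19.5737 → $19.57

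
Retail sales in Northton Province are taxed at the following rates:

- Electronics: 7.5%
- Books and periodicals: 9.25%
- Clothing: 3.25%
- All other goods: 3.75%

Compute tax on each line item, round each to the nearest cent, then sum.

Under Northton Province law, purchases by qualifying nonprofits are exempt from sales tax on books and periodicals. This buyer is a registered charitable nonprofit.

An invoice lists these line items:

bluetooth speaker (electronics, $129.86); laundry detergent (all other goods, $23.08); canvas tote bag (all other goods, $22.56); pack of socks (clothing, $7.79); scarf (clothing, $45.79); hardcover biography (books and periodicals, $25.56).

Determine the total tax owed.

$13.20

Bluetooth speaker $129.86: electronics → 7.5% → $9.74
Laundry detergent $23.08: all other goods → 3.75% → $0.87
Canvas tote bag $22.56: all other goods → 3.75% → $0.85
Pack of socks $7.79: clothing → 3.25% → $0.25
Scarf $45.79: clothing → 3.25% → $1.49
Hardcover biography $25.56: books and periodicals, buyer-exempt → 0% → $0.00
Total tax = $9.74 + $0.87 + $0.85 + $0.25 + $1.49 = $13.20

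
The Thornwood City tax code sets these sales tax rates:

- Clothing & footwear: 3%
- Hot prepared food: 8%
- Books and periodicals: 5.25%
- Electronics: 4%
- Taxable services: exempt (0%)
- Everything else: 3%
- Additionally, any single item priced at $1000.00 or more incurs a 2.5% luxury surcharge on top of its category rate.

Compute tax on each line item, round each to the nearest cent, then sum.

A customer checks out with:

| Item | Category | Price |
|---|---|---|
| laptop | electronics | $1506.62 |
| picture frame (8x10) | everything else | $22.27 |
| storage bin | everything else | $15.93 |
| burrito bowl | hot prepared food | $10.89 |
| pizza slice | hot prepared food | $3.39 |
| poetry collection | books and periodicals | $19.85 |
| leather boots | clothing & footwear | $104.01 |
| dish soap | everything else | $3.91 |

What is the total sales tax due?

Laptop $1506.62: electronics → 4% + 2.5% surcharge = 6.5% → $97.93
Picture frame (8x10) $22.27: everything else → 3% → $0.67
Storage bin $15.93: everything else → 3% → $0.48
Burrito bowl $10.89: hot prepared food → 8% → $0.87
Pizza slice $3.39: hot prepared food → 8% → $0.27
Poetry collection $19.85: books and periodicals → 5.25% → $1.04
Leather boots $104.01: clothing & footwear → 3% → $3.12
Dish soap $3.91: everything else → 3% → $0.12
Total tax = $97.93 + $0.67 + $0.48 + $0.87 + $0.27 + $1.04 + $3.12 + $0.12 = $104.50

$104.50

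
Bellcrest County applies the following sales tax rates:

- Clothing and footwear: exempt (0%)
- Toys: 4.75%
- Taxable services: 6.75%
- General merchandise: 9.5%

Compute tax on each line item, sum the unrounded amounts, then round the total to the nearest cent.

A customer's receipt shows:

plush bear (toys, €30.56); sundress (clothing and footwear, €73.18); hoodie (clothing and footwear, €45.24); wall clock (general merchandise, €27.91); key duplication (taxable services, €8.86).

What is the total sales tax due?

€4.70

Plush bear €30.56: toys → 4.75% → €1.4516
Sundress €73.18: clothing and footwear → 0% → €0.00
Hoodie €45.24: clothing and footwear → 0% → €0.00
Wall clock €27.91: general merchandise → 9.5% → €2.65145
Key duplication €8.86: taxable services → 6.75% → €0.59805
Unrounded tax sum = €4.7011 → €4.70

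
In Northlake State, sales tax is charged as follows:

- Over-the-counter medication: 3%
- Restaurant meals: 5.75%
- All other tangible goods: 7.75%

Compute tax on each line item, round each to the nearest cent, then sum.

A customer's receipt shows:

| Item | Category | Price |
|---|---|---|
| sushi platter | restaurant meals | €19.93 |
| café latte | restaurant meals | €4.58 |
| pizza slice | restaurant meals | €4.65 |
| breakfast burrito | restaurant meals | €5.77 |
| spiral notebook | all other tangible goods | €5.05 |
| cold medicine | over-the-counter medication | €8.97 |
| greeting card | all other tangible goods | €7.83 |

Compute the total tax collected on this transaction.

Sushi platter €19.93: restaurant meals → 5.75% → €1.15
Café latte €4.58: restaurant meals → 5.75% → €0.26
Pizza slice €4.65: restaurant meals → 5.75% → €0.27
Breakfast burrito €5.77: restaurant meals → 5.75% → €0.33
Spiral notebook €5.05: all other tangible goods → 7.75% → €0.39
Cold medicine €8.97: over-the-counter medication → 3% → €0.27
Greeting card €7.83: all other tangible goods → 7.75% → €0.61
Total tax = €1.15 + €0.26 + €0.27 + €0.33 + €0.39 + €0.27 + €0.61 = €3.28

€3.28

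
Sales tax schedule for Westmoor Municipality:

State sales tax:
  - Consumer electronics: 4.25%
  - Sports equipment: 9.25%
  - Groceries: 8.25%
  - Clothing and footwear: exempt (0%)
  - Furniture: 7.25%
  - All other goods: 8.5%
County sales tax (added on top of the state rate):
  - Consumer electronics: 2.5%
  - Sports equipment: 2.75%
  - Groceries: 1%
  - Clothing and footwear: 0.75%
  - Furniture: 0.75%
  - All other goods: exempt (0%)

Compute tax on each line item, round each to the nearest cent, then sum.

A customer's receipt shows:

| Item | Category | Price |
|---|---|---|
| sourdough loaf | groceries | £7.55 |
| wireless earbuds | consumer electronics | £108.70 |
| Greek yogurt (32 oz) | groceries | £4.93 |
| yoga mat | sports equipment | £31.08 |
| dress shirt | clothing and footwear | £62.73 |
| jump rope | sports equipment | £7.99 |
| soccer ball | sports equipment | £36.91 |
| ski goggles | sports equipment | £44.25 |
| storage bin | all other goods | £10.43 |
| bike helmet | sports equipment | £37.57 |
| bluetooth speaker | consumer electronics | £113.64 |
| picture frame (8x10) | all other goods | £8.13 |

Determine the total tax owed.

Sourdough loaf £7.55: groceries → 8.25% + 1% county = 9.25% → £0.70
Wireless earbuds £108.70: consumer electronics → 4.25% + 2.5% county = 6.75% → £7.34
Greek yogurt (32 oz) £4.93: groceries → 8.25% + 1% county = 9.25% → £0.46
Yoga mat £31.08: sports equipment → 9.25% + 2.75% county = 12% → £3.73
Dress shirt £62.73: clothing and footwear → 0% + 0.75% county = 0.75% → £0.47
Jump rope £7.99: sports equipment → 9.25% + 2.75% county = 12% → £0.96
Soccer ball £36.91: sports equipment → 9.25% + 2.75% county = 12% → £4.43
Ski goggles £44.25: sports equipment → 9.25% + 2.75% county = 12% → £5.31
Storage bin £10.43: all other goods → 8.5% + 0% county = 8.5% → £0.89
Bike helmet £37.57: sports equipment → 9.25% + 2.75% county = 12% → £4.51
Bluetooth speaker £113.64: consumer electronics → 4.25% + 2.5% county = 6.75% → £7.67
Picture frame (8x10) £8.13: all other goods → 8.5% + 0% county = 8.5% → £0.69
Total tax = £0.70 + £7.34 + £0.46 + £3.73 + £0.47 + £0.96 + £4.43 + £5.31 + £0.89 + £4.51 + £7.67 + £0.69 = £37.16

£37.16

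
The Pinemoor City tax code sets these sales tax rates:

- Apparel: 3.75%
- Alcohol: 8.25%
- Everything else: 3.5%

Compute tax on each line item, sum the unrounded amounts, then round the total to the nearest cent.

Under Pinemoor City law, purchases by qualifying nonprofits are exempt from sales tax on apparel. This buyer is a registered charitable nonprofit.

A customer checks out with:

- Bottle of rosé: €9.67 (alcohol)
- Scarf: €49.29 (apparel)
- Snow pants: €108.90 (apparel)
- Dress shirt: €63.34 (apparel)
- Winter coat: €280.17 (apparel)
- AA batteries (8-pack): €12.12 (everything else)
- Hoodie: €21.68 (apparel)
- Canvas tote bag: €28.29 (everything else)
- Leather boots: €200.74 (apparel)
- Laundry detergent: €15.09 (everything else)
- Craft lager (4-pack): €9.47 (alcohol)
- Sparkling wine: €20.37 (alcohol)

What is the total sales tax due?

Bottle of rosé €9.67: alcohol → 8.25% → €0.797775
Scarf €49.29: apparel, buyer-exempt → 0% → €0.00
Snow pants €108.90: apparel, buyer-exempt → 0% → €0.00
Dress shirt €63.34: apparel, buyer-exempt → 0% → €0.00
Winter coat €280.17: apparel, buyer-exempt → 0% → €0.00
AA batteries (8-pack) €12.12: everything else → 3.5% → €0.4242
Hoodie €21.68: apparel, buyer-exempt → 0% → €0.00
Canvas tote bag €28.29: everything else → 3.5% → €0.99015
Leather boots €200.74: apparel, buyer-exempt → 0% → €0.00
Laundry detergent €15.09: everything else → 3.5% → €0.52815
Craft lager (4-pack) €9.47: alcohol → 8.25% → €0.781275
Sparkling wine €20.37: alcohol → 8.25% → €1.680525
Unrounded tax sum = €5.202075 → €5.20

€5.20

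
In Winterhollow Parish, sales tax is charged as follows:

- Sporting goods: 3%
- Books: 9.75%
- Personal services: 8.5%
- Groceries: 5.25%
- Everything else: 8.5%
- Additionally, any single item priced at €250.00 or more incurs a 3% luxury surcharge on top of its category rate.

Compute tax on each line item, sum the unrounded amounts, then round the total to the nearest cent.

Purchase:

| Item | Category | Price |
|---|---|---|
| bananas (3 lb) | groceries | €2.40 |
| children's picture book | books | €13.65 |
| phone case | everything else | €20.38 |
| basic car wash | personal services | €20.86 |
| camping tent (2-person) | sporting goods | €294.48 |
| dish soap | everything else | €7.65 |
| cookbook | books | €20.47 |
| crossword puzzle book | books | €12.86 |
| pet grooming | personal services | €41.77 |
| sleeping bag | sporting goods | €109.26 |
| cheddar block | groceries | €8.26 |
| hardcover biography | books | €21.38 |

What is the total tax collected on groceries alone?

Bananas (3 lb) €2.40: groceries → 5.25% → €0.126
Cheddar block €8.26: groceries → 5.25% → €0.43365
Tax on groceries: unrounded sum = €0.55965 → €0.56

€0.56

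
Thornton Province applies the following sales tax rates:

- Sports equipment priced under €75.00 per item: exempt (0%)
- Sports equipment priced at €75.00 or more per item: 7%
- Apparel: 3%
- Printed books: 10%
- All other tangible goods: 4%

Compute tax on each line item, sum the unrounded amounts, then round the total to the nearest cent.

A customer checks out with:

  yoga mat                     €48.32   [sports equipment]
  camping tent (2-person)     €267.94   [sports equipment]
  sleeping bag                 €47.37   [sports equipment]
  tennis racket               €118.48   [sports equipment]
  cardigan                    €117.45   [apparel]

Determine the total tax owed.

€30.57

Yoga mat €48.32: sports equipment, under €75.00 → 0% → €0.00
Camping tent (2-person) €267.94: sports equipment, €75.00 or more → 7% → €18.7558
Sleeping bag €47.37: sports equipment, under €75.00 → 0% → €0.00
Tennis racket €118.48: sports equipment, €75.00 or more → 7% → €8.2936
Cardigan €117.45: apparel → 3% → €3.5235
Unrounded tax sum = €30.5729 → €30.57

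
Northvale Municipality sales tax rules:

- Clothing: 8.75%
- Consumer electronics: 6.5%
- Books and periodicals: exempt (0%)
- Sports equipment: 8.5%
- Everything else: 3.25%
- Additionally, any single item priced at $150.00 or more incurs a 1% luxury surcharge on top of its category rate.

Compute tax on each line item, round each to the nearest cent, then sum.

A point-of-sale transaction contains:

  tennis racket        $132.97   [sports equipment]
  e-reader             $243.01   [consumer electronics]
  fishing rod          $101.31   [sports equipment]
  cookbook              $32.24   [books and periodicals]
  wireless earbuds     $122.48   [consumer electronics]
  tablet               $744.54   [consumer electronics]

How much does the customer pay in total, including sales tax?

$1478.49

Tennis racket $132.97: sports equipment → 8.5% → $11.30
E-reader $243.01: consumer electronics → 6.5% + 1% surcharge = 7.5% → $18.23
Fishing rod $101.31: sports equipment → 8.5% → $8.61
Cookbook $32.24: books and periodicals → 0% → $0.00
Wireless earbuds $122.48: consumer electronics → 6.5% → $7.96
Tablet $744.54: consumer electronics → 6.5% + 1% surcharge = 7.5% → $55.84
Subtotal = $1376.55; tax = $101.94; total due = $1478.49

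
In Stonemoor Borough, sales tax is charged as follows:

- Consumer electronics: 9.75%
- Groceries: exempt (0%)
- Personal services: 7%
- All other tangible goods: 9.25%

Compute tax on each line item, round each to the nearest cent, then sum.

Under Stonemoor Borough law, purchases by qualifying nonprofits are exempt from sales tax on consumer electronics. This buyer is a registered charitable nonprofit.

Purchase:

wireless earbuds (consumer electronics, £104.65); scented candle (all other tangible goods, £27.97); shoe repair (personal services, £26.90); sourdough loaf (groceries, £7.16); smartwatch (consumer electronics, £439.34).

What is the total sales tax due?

£4.47

Wireless earbuds £104.65: consumer electronics, buyer-exempt → 0% → £0.00
Scented candle £27.97: all other tangible goods → 9.25% → £2.59
Shoe repair £26.90: personal services → 7% → £1.88
Sourdough loaf £7.16: groceries → 0% → £0.00
Smartwatch £439.34: consumer electronics, buyer-exempt → 0% → £0.00
Total tax = £2.59 + £1.88 = £4.47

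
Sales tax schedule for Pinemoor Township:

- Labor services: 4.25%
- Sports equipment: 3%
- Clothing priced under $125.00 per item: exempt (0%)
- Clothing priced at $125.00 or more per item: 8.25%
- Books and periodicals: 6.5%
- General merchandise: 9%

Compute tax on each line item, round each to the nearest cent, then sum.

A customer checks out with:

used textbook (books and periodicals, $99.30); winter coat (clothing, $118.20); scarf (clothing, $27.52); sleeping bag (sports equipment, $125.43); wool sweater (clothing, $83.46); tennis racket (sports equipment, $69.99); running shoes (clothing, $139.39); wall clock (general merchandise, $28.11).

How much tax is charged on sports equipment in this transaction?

Sleeping bag $125.43: sports equipment → 3% → $3.76
Tennis racket $69.99: sports equipment → 3% → $2.10
Tax on sports equipment = $3.76 + $2.10 = $5.86

$5.86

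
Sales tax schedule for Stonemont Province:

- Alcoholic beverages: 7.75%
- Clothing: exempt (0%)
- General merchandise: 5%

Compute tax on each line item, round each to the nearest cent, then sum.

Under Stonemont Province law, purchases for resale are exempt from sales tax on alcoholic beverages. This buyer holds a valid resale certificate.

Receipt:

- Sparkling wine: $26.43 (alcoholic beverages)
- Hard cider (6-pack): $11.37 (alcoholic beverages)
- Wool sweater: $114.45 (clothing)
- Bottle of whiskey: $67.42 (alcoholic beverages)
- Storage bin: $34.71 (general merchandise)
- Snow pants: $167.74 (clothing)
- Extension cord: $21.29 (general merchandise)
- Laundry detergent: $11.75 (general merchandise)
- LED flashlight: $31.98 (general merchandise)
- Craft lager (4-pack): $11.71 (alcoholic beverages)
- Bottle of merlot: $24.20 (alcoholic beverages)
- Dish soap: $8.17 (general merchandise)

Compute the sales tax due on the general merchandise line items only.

Storage bin $34.71: general merchandise → 5% → $1.74
Extension cord $21.29: general merchandise → 5% → $1.06
Laundry detergent $11.75: general merchandise → 5% → $0.59
LED flashlight $31.98: general merchandise → 5% → $1.60
Dish soap $8.17: general merchandise → 5% → $0.41
Tax on general merchandise = $1.74 + $1.06 + $0.59 + $1.60 + $0.41 = $5.40

$5.40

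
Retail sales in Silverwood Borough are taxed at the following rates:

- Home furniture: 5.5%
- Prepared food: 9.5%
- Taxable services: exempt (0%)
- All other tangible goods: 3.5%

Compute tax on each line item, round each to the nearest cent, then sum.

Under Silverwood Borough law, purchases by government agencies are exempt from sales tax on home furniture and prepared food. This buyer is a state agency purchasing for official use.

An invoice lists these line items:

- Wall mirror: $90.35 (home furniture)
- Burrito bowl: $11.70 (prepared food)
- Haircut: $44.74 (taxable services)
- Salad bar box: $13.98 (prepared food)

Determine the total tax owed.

Wall mirror $90.35: home furniture, buyer-exempt → 0% → $0.00
Burrito bowl $11.70: prepared food, buyer-exempt → 0% → $0.00
Haircut $44.74: taxable services → 0% → $0.00
Salad bar box $13.98: prepared food, buyer-exempt → 0% → $0.00
Total tax = $0.00

$0.00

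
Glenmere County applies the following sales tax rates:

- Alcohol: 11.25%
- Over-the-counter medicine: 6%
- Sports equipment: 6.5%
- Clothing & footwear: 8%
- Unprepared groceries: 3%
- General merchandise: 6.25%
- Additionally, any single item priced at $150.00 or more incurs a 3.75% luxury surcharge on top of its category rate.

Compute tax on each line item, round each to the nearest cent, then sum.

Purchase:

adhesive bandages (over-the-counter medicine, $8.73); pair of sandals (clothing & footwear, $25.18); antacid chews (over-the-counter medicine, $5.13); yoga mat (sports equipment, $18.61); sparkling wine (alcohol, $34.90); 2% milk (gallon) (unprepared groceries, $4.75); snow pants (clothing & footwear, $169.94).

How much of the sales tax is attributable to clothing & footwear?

$21.98

Pair of sandals $25.18: clothing & footwear → 8% → $2.01
Snow pants $169.94: clothing & footwear → 8% + 3.75% surcharge = 11.75% → $19.97
Tax on clothing & footwear = $2.01 + $19.97 = $21.98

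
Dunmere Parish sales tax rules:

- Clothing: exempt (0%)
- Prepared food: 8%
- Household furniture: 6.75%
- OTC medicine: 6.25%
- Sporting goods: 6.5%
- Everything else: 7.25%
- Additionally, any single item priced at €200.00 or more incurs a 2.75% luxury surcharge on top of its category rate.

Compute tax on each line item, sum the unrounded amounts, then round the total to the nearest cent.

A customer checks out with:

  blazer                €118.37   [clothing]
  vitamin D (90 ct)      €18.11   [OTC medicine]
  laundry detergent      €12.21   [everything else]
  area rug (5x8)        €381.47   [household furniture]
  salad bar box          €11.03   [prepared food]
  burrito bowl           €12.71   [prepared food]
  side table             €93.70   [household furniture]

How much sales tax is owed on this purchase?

€46.48

Blazer €118.37: clothing → 0% → €0.00
Vitamin D (90 ct) €18.11: OTC medicine → 6.25% → €1.131875
Laundry detergent €12.21: everything else → 7.25% → €0.885225
Area rug (5x8) €381.47: household furniture → 6.75% + 2.75% surcharge = 9.5% → €36.23965
Salad bar box €11.03: prepared food → 8% → €0.8824
Burrito bowl €12.71: prepared food → 8% → €1.0168
Side table €93.70: household furniture → 6.75% → €6.32475
Unrounded tax sum = €46.4807 → €46.48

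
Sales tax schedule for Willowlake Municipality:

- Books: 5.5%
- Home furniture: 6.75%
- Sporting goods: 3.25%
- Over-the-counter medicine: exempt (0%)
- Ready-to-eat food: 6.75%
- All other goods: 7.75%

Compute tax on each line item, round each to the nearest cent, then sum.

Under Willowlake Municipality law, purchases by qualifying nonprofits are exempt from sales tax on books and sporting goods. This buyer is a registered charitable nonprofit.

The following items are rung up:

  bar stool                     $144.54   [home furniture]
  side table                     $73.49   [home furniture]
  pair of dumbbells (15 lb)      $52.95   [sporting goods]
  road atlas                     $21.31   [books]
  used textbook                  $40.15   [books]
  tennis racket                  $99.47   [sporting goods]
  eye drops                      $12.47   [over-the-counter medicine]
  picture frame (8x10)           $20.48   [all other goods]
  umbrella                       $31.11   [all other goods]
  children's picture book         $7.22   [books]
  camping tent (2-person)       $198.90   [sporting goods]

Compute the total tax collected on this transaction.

$18.72

Bar stool $144.54: home furniture → 6.75% → $9.76
Side table $73.49: home furniture → 6.75% → $4.96
Pair of dumbbells (15 lb) $52.95: sporting goods, buyer-exempt → 0% → $0.00
Road atlas $21.31: books, buyer-exempt → 0% → $0.00
Used textbook $40.15: books, buyer-exempt → 0% → $0.00
Tennis racket $99.47: sporting goods, buyer-exempt → 0% → $0.00
Eye drops $12.47: over-the-counter medicine → 0% → $0.00
Picture frame (8x10) $20.48: all other goods → 7.75% → $1.59
Umbrella $31.11: all other goods → 7.75% → $2.41
Children's picture book $7.22: books, buyer-exempt → 0% → $0.00
Camping tent (2-person) $198.90: sporting goods, buyer-exempt → 0% → $0.00
Total tax = $9.76 + $4.96 + $1.59 + $2.41 = $18.72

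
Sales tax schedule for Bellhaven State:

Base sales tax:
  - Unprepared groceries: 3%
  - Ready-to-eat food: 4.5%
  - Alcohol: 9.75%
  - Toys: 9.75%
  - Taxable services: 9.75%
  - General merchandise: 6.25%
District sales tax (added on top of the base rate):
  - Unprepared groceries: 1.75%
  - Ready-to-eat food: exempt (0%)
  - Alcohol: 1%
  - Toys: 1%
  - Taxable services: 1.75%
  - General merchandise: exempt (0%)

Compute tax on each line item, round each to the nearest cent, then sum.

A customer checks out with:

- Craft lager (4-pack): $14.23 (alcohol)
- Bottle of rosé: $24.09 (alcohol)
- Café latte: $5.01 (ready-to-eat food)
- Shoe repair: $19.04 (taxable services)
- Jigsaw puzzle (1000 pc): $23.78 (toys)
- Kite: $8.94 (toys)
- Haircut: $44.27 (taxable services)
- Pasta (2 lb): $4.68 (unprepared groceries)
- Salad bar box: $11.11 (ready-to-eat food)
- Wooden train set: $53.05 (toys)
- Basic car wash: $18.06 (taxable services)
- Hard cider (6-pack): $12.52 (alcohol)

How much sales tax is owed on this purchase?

$25.00

Craft lager (4-pack) $14.23: alcohol → 9.75% + 1% district = 10.75% → $1.53
Bottle of rosé $24.09: alcohol → 9.75% + 1% district = 10.75% → $2.59
Café latte $5.01: ready-to-eat food → 4.5% + 0% district = 4.5% → $0.23
Shoe repair $19.04: taxable services → 9.75% + 1.75% district = 11.5% → $2.19
Jigsaw puzzle (1000 pc) $23.78: toys → 9.75% + 1% district = 10.75% → $2.56
Kite $8.94: toys → 9.75% + 1% district = 10.75% → $0.96
Haircut $44.27: taxable services → 9.75% + 1.75% district = 11.5% → $5.09
Pasta (2 lb) $4.68: unprepared groceries → 3% + 1.75% district = 4.75% → $0.22
Salad bar box $11.11: ready-to-eat food → 4.5% + 0% district = 4.5% → $0.50
Wooden train set $53.05: toys → 9.75% + 1% district = 10.75% → $5.70
Basic car wash $18.06: taxable services → 9.75% + 1.75% district = 11.5% → $2.08
Hard cider (6-pack) $12.52: alcohol → 9.75% + 1% district = 10.75% → $1.35
Total tax = $1.53 + $2.59 + $0.23 + $2.19 + $2.56 + $0.96 + $5.09 + $0.22 + $0.50 + $5.70 + $2.08 + $1.35 = $25.00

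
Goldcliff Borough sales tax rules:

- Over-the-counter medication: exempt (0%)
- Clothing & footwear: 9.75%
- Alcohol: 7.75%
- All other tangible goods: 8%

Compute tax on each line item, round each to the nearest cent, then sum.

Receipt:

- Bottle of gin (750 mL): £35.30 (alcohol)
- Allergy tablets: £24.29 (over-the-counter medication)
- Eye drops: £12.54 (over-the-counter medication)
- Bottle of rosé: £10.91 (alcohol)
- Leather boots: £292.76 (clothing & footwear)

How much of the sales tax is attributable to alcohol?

£3.59

Bottle of gin (750 mL) £35.30: alcohol → 7.75% → £2.74
Bottle of rosé £10.91: alcohol → 7.75% → £0.85
Tax on alcohol = £2.74 + £0.85 = £3.59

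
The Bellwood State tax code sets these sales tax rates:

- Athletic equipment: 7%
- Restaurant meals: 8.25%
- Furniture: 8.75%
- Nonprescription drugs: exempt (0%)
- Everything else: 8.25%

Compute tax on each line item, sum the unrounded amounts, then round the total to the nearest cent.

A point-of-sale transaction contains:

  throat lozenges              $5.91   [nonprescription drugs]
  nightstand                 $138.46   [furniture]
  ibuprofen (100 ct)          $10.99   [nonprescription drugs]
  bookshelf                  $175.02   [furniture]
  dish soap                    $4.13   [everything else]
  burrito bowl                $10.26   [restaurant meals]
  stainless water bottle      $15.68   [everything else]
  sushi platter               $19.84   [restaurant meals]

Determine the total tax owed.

$31.55

Throat lozenges $5.91: nonprescription drugs → 0% → $0.00
Nightstand $138.46: furniture → 8.75% → $12.11525
Ibuprofen (100 ct) $10.99: nonprescription drugs → 0% → $0.00
Bookshelf $175.02: furniture → 8.75% → $15.31425
Dish soap $4.13: everything else → 8.25% → $0.340725
Burrito bowl $10.26: restaurant meals → 8.25% → $0.84645
Stainless water bottle $15.68: everything else → 8.25% → $1.2936
Sushi platter $19.84: restaurant meals → 8.25% → $1.6368
Unrounded tax sum = $31.547075 → $31.55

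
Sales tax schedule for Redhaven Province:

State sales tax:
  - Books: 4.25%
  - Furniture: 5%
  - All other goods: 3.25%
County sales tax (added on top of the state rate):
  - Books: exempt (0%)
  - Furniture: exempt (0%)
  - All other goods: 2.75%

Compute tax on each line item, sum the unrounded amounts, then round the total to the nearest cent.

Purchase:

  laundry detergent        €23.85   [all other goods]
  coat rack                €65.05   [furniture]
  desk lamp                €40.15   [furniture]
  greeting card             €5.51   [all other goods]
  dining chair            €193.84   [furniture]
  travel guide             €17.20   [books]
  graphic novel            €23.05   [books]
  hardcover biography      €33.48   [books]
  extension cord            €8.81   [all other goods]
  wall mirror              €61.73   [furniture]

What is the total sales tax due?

Laundry detergent €23.85: all other goods → 3.25% + 2.75% county = 6% → €1.431
Coat rack €65.05: furniture → 5% + 0% county = 5% → €3.2525
Desk lamp €40.15: furniture → 5% + 0% county = 5% → €2.0075
Greeting card €5.51: all other goods → 3.25% + 2.75% county = 6% → €0.3306
Dining chair €193.84: furniture → 5% + 0% county = 5% → €9.692
Travel guide €17.20: books → 4.25% + 0% county = 4.25% → €0.731
Graphic novel €23.05: books → 4.25% + 0% county = 4.25% → €0.979625
Hardcover biography €33.48: books → 4.25% + 0% county = 4.25% → €1.4229
Extension cord €8.81: all other goods → 3.25% + 2.75% county = 6% → €0.5286
Wall mirror €61.73: furniture → 5% + 0% county = 5% → €3.0865
Unrounded tax sum = €23.462225 → €23.46

€23.46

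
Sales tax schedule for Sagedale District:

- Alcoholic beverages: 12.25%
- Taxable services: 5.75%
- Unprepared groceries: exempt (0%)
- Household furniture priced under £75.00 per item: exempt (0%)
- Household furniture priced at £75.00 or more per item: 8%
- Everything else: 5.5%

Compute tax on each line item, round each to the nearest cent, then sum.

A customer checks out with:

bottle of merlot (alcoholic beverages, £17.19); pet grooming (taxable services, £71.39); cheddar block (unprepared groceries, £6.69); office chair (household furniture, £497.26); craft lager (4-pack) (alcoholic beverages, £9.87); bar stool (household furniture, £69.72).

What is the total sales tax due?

£47.20

Bottle of merlot £17.19: alcoholic beverages → 12.25% → £2.11
Pet grooming £71.39: taxable services → 5.75% → £4.10
Cheddar block £6.69: unprepared groceries → 0% → £0.00
Office chair £497.26: household furniture, £75.00 or more → 8% → £39.78
Craft lager (4-pack) £9.87: alcoholic beverages → 12.25% → £1.21
Bar stool £69.72: household furniture, under £75.00 → 0% → £0.00
Total tax = £2.11 + £4.10 + £39.78 + £1.21 = £47.20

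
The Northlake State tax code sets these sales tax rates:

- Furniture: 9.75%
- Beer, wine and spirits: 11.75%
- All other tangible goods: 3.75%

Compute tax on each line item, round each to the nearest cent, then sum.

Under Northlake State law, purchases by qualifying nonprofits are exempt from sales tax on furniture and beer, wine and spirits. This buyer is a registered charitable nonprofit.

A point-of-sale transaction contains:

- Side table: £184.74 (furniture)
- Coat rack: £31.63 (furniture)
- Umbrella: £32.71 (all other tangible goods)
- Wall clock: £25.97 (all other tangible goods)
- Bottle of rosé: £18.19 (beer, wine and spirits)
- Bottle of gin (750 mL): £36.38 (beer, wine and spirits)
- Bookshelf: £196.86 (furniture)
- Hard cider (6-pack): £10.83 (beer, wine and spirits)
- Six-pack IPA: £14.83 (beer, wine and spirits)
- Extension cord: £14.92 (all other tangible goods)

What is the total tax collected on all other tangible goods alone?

Umbrella £32.71: all other tangible goods → 3.75% → £1.23
Wall clock £25.97: all other tangible goods → 3.75% → £0.97
Extension cord £14.92: all other tangible goods → 3.75% → £0.56
Tax on all other tangible goods = £1.23 + £0.97 + £0.56 = £2.76

£2.76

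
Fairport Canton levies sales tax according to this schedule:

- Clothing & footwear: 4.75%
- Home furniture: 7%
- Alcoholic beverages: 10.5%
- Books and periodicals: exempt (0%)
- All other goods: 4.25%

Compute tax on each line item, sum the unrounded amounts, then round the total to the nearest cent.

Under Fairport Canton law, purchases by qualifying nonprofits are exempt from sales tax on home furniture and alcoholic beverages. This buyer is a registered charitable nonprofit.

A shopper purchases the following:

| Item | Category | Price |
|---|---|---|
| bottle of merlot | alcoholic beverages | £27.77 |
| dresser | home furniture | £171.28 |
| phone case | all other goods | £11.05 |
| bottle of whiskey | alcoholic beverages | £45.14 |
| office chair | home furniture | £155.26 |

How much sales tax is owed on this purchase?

£0.47

Bottle of merlot £27.77: alcoholic beverages, buyer-exempt → 0% → £0.00
Dresser £171.28: home furniture, buyer-exempt → 0% → £0.00
Phone case £11.05: all other goods → 4.25% → £0.469625
Bottle of whiskey £45.14: alcoholic beverages, buyer-exempt → 0% → £0.00
Office chair £155.26: home furniture, buyer-exempt → 0% → £0.00
Unrounded tax sum = £0.469625 → £0.47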